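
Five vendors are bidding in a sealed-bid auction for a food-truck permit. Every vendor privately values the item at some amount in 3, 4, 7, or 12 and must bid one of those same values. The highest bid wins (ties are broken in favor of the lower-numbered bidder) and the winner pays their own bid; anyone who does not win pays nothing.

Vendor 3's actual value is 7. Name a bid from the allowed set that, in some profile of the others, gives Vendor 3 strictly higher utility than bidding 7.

Suppose Vendor 1 bids 3, Vendor 2 bids 3, Vendor 4 bids 3 and Vendor 5 bids 3.
Bid 7: wins, pays 7, utility 7 - 7 = 0.
Bid 4: wins, pays 4, utility 7 - 4 = 3.
So bidding 4 beats truth here (3 > 0).

4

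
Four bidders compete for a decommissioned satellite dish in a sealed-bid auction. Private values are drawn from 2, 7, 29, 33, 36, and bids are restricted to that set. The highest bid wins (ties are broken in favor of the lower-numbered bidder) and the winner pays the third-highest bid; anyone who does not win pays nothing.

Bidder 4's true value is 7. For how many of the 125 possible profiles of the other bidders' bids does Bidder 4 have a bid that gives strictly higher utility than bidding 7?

9

Others bid (2, 2, 7): truth gives 0; bid 29 gives 5 > 0. Violating.
Others bid (2, 2, 29): truth gives 0; bid 33 gives 5 > 0. Violating.
Others bid (2, 2, 33): truth gives 0; bid 36 gives 5 > 0. Violating.
Others bid (2, 7, 2): truth gives 0; bid 29 gives 5 > 0. Violating.
Others bid (2, 2, 2): truth gives 5; no alternative beats it.
Others bid (2, 2, 36): truth gives 0; no alternative beats it.
(Checking all 125 profiles: 9 have a profitable deviation, 116 do not.)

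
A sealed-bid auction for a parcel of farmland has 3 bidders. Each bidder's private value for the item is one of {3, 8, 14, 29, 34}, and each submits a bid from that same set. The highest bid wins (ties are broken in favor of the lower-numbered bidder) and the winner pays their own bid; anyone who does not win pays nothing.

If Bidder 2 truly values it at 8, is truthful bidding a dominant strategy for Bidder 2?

Check each profile of the others' bids and compare truth against every alternative bid.
Others bid (3, 3): truth gives 0, best alternative gives 0.
Others bid (3, 8): truth gives 0, best alternative gives 0.
Others bid (3, 14): truth gives 0, best alternative gives 0.
Others bid (3, 29): truth gives 0, best alternative gives 0.
Others bid (3, 34): truth gives 0, best alternative gives 0.
Others bid (8, 3): truth gives 0, best alternative gives 0.
(Remaining 19 profiles checked similarly; truth is weakly best in each.)
In every case the truthful bid is at least as good as any alternative, so it is a dominant strategy.

Yes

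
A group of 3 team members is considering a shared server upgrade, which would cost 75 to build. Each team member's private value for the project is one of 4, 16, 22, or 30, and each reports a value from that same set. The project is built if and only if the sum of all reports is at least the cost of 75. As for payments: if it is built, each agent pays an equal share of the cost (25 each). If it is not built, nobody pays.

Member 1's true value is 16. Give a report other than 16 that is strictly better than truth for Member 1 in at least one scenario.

4

Suppose Member 2 reports 30 and Member 3 reports 30.
Report 16: project built, pays 25, utility 16 - 25 = -9.
Report 4: project not built, utility 0.
So reporting 4 beats truth here (0 > -9).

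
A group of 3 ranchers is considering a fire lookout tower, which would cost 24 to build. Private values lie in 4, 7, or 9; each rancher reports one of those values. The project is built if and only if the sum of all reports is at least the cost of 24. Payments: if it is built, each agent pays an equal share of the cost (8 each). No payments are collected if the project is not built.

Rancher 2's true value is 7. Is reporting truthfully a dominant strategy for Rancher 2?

Consider the case where Rancher 1 reports 9 and Rancher 3 reports 9.
Truthful report 7: project built, pays 8, utility 7 - 8 = -1.
Report 4 instead: project not built, utility 0.
Since 0 > -1, reporting 4 is strictly better here, so truthful reporting is not dominant.

No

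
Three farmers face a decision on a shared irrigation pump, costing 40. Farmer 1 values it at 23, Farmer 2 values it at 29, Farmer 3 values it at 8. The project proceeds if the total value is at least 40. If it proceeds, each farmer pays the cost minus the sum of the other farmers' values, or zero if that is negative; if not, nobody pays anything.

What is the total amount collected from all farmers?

12

Total value 60 ≥ cost 40, so it is built.
Farmer 1: others sum to 37; max(0, 40 - 37) = 3.
Farmer 2: others sum to 31; max(0, 40 - 31) = 9.
Farmer 3: others sum to 52; max(0, 40 - 52) = 0.
Total collected = 3 + 9 + 0 = 12.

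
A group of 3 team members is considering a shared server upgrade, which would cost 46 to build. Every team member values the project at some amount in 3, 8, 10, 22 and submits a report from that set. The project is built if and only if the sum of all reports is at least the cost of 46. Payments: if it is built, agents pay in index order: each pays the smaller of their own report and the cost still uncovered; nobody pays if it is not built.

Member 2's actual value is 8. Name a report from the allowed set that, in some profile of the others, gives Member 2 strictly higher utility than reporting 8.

3

Suppose Member 1 reports 22 and Member 3 reports 22.
Report 8: project built, pays 8, utility 8 - 8 = 0.
Report 3: project built, pays 3, utility 8 - 3 = 5.
So reporting 3 beats truth here (5 > 0).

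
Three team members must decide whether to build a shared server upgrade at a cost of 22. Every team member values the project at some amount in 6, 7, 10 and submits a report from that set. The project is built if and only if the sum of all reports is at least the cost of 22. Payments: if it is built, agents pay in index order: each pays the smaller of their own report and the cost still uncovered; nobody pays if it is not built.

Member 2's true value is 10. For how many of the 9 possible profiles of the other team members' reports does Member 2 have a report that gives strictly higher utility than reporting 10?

Others report (6, 10): truth gives 0; report 6 gives 4 > 0. Violating.
Others report (7, 10): truth gives 0; report 6 gives 4 > 0. Violating.
Others report (10, 6): truth gives 0; report 6 gives 4 > 0. Violating.
Others report (10, 7): truth gives 0; report 6 gives 4 > 0. Violating.
Others report (6, 6): truth gives 0; no alternative beats it.
Others report (6, 7): truth gives 0; no alternative beats it.
(Checking all 9 profiles: 5 have a profitable deviation, 4 do not.)

5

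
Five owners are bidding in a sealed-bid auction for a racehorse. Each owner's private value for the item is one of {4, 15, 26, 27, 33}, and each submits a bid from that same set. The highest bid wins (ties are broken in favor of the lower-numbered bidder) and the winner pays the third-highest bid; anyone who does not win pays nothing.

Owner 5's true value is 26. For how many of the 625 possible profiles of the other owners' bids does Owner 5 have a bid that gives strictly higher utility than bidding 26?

Others bid (4, 4, 4, 26): truth gives 0; bid 27 gives 22 > 0. Violating.
Others bid (4, 4, 4, 27): truth gives 0; bid 33 gives 22 > 0. Violating.
Others bid (4, 4, 15, 26): truth gives 0; bid 27 gives 11 > 0. Violating.
Others bid (4, 4, 15, 27): truth gives 0; bid 33 gives 11 > 0. Violating.
Others bid (4, 4, 4, 4): truth gives 22; no alternative beats it.
Others bid (4, 4, 4, 15): truth gives 22; no alternative beats it.
(Checking all 625 profiles: 64 have a profitable deviation, 561 do not.)

64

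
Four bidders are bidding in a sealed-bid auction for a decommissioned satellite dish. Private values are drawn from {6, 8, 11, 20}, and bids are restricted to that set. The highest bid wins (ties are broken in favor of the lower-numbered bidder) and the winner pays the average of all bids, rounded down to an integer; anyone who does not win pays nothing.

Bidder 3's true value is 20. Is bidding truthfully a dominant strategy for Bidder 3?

No

Consider the case where Bidder 1 bids 6, Bidder 2 bids 6 and Bidder 4 bids 6.
Truthful bid 20: wins, pays 9, utility 20 - 9 = 11.
Bid 8 instead: wins, pays 6, utility 20 - 6 = 14.
Since 14 > 11, bidding 8 is strictly better here, so truthful bidding is not dominant.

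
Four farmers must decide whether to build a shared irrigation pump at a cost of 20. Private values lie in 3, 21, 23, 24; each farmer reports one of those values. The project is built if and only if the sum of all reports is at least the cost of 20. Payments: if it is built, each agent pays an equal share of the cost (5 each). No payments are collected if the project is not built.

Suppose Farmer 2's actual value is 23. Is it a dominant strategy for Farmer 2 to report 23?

Check each profile of the others' reports and compare truth against every alternative report.
Others report (3, 3, 3): truth gives 18, best alternative gives 18.
Others report (3, 3, 21): truth gives 18, best alternative gives 18.
Others report (3, 3, 23): truth gives 18, best alternative gives 18.
Others report (3, 3, 24): truth gives 18, best alternative gives 18.
Others report (3, 21, 3): truth gives 18, best alternative gives 18.
Others report (3, 21, 21): truth gives 18, best alternative gives 18.
(Remaining 58 profiles checked similarly; truth is weakly best in each.)
In every case the truthful report is at least as good as any alternative, so it is a dominant strategy.

Yes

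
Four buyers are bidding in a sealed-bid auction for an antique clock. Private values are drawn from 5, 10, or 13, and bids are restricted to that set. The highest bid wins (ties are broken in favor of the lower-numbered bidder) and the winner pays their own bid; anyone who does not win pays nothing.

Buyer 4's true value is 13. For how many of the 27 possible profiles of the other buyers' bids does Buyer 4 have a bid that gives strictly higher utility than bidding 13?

Others bid (5, 5, 5): truth gives 0; bid 10 gives 3 > 0. Violating.
Others bid (5, 5, 10): truth gives 0; no alternative beats it.
Others bid (5, 5, 13): truth gives 0; no alternative beats it.
(Checking all 27 profiles: 1 has a profitable deviation, 26 do not.)

1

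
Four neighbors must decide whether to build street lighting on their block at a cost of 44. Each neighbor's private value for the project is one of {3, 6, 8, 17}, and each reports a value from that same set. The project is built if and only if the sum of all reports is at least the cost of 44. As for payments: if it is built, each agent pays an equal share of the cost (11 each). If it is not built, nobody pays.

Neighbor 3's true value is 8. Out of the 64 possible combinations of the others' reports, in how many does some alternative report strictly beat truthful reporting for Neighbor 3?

Others report (3, 17, 17): truth gives -3; report 3 gives 0 > -3. Violating.
Others report (6, 17, 17): truth gives -3; report 3 gives 0 > -3. Violating.
Others report (17, 3, 17): truth gives -3; report 3 gives 0 > -3. Violating.
Others report (17, 6, 17): truth gives -3; report 3 gives 0 > -3. Violating.
Others report (3, 3, 3): truth gives 0; no alternative beats it.
Others report (3, 3, 6): truth gives 0; no alternative beats it.
(Checking all 64 profiles: 6 have a profitable deviation, 58 do not.)

6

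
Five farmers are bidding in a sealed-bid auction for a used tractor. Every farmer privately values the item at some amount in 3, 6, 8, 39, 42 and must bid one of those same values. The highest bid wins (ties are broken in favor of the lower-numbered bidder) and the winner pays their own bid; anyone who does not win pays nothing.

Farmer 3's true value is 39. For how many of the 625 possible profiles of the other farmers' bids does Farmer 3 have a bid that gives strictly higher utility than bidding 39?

Others bid (3, 3, 3, 3): truth gives 0; bid 6 gives 33 > 0. Violating.
Others bid (3, 3, 3, 6): truth gives 0; bid 6 gives 33 > 0. Violating.
Others bid (3, 3, 3, 8): truth gives 0; bid 8 gives 31 > 0. Violating.
Others bid (3, 3, 6, 3): truth gives 0; bid 6 gives 33 > 0. Violating.
Others bid (3, 3, 3, 39): truth gives 0; no alternative beats it.
Others bid (3, 3, 3, 42): truth gives 0; no alternative beats it.
(Checking all 625 profiles: 36 have a profitable deviation, 589 do not.)

36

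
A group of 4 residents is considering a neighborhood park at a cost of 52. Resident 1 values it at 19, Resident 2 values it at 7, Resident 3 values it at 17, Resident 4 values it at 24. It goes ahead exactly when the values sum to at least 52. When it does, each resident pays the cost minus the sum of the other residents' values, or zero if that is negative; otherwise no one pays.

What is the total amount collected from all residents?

Total value 67 ≥ cost 52, so it is built.
Resident 1: others sum to 48; max(0, 52 - 48) = 4.
Resident 2: others sum to 60; max(0, 52 - 60) = 0.
Resident 3: others sum to 50; max(0, 52 - 50) = 2.
Resident 4: others sum to 43; max(0, 52 - 43) = 9.
Total collected = 4 + 0 + 2 + 9 = 15.

15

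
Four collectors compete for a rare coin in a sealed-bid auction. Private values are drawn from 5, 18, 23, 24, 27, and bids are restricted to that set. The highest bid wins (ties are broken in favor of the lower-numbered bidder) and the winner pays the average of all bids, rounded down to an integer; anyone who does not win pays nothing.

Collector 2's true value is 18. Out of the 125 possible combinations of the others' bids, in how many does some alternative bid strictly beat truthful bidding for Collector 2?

21

Others bid (5, 5, 23): truth gives 0; bid 23 gives 4 > 0. Violating.
Others bid (5, 5, 24): truth gives 0; bid 24 gives 4 > 0. Violating.
Others bid (5, 5, 27): truth gives 0; bid 27 gives 2 > 0. Violating.
Others bid (5, 18, 23): truth gives 0; bid 23 gives 1 > 0. Violating.
Others bid (5, 5, 5): truth gives 10; no alternative beats it.
Others bid (5, 5, 18): truth gives 7; no alternative beats it.
(Checking all 125 profiles: 21 have a profitable deviation, 104 do not.)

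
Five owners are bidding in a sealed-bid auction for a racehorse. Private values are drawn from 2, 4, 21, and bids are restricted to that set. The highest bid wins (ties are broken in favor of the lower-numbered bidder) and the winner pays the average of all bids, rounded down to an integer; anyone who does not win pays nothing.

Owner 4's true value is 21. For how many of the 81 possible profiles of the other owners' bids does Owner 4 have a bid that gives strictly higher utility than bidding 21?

2

Others bid (2, 2, 2, 2): truth gives 16; bid 4 gives 19 > 16. Violating.
Others bid (2, 2, 2, 4): truth gives 15; bid 4 gives 19 > 15. Violating.
Others bid (2, 2, 2, 21): truth gives 12; no alternative beats it.
Others bid (2, 2, 4, 2): truth gives 15; no alternative beats it.
(Checking all 81 profiles: 2 have a profitable deviation, 79 do not.)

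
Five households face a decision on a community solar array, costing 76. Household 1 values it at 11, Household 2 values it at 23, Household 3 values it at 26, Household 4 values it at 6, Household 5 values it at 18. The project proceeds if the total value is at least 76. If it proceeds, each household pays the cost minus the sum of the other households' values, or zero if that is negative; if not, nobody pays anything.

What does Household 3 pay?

18

Total value 84 ≥ cost 76, so the project is built.
The other households' values sum to 58.
Cost minus that sum is 76 - 58 = 18.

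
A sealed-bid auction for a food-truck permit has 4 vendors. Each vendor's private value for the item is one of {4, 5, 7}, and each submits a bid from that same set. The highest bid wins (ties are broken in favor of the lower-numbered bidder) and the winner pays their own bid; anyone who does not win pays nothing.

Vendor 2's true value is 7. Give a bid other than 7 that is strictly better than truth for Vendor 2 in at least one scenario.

5

Suppose Vendor 1 bids 4, Vendor 3 bids 4 and Vendor 4 bids 4.
Bid 7: wins, pays 7, utility 7 - 7 = 0.
Bid 5: wins, pays 5, utility 7 - 5 = 2.
So bidding 5 beats truth here (2 > 0).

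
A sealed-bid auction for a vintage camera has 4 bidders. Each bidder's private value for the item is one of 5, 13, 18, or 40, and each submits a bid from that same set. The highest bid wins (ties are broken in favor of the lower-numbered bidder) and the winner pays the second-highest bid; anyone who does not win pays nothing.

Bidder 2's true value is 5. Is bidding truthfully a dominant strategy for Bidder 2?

Check each profile of the others' bids and compare truth against every alternative bid.
Others bid (5, 5, 13): truth gives 0, best alternative gives -8.
Others bid (5, 13, 5): truth gives 0, best alternative gives -8.
Others bid (5, 13, 13): truth gives 0, best alternative gives -8.
Others bid (5, 5, 5): truth gives 0, best alternative gives 0.
Others bid (5, 5, 18): truth gives 0, best alternative gives 0.
Others bid (5, 5, 40): truth gives 0, best alternative gives 0.
(Remaining 58 profiles checked similarly; truth is weakly best in each.)
In every case the truthful bid is at least as good as any alternative, so it is a dominant strategy.

Yes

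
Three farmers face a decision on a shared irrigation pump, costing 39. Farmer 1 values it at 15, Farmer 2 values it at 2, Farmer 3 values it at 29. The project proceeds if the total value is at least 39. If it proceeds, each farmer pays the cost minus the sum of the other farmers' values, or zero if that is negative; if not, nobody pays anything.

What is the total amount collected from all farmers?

30

Total value 46 ≥ cost 39, so it is built.
Farmer 1: others sum to 31; max(0, 39 - 31) = 8.
Farmer 2: others sum to 44; max(0, 39 - 44) = 0.
Farmer 3: others sum to 17; max(0, 39 - 17) = 22.
Total collected = 8 + 0 + 22 = 30.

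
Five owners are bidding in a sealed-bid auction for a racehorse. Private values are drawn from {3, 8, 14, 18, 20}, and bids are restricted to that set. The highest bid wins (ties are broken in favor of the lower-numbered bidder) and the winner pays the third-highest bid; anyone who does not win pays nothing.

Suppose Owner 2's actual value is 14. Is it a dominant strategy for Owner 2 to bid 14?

Consider the case where Owner 1 bids 3, Owner 3 bids 3, Owner 4 bids 3 and Owner 5 bids 18.
Truthful bid 14: loses, pays 0, utility 0.
Bid 18 instead: wins, pays 3, utility 14 - 3 = 11.
Since 11 > 0, bidding 18 is strictly better here, so truthful bidding is not dominant.

No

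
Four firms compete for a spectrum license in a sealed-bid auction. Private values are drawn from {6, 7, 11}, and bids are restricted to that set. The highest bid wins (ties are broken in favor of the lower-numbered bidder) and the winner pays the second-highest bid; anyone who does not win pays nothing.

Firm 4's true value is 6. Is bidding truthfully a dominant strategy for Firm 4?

Check each profile of the others' bids and compare truth against every alternative bid.
Others bid (6, 6, 6): truth gives 0, best alternative gives 0.
Others bid (6, 6, 7): truth gives 0, best alternative gives 0.
Others bid (6, 6, 11): truth gives 0, best alternative gives 0.
Others bid (6, 7, 6): truth gives 0, best alternative gives 0.
Others bid (6, 7, 7): truth gives 0, best alternative gives 0.
Others bid (6, 7, 11): truth gives 0, best alternative gives 0.
(Remaining 21 profiles checked similarly; truth is weakly best in each.)
In every case the truthful bid is at least as good as any alternative, so it is a dominant strategy.

Yes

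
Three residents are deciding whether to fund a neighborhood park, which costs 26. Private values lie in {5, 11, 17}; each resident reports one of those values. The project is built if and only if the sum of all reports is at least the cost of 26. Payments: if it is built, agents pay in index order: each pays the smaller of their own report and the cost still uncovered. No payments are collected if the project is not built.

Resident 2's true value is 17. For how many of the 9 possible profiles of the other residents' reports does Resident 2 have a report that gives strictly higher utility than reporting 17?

8

Others report (5, 11): truth gives 0; report 11 gives 6 > 0. Violating.
Others report (5, 17): truth gives 0; report 5 gives 12 > 0. Violating.
Others report (11, 5): truth gives 2; report 11 gives 6 > 2. Violating.
Others report (11, 11): truth gives 2; report 5 gives 12 > 2. Violating.
Others report (5, 5): truth gives 0; no alternative beats it.
(Checking all 9 profiles: 8 have a profitable deviation, 1 does not.)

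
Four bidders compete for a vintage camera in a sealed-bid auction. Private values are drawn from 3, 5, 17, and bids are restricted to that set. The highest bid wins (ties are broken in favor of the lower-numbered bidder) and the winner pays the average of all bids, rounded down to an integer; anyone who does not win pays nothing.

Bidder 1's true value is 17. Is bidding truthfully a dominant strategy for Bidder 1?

Consider the case where Bidder 2 bids 3, Bidder 3 bids 3 and Bidder 4 bids 3.
Truthful bid 17: wins, pays 6, utility 17 - 6 = 11.
Bid 3 instead: wins, pays 3, utility 17 - 3 = 14.
Since 14 > 11, bidding 3 is strictly better here, so truthful bidding is not dominant.

No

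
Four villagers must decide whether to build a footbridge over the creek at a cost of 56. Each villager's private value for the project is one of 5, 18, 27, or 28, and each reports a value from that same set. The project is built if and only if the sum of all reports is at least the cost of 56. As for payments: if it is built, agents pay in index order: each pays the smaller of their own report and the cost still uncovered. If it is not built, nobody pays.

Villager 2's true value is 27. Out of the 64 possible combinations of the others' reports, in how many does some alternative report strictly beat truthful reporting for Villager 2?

57

Others report (5, 5, 28): truth gives 0; report 18 gives 9 > 0. Violating.
Others report (5, 18, 18): truth gives 0; report 18 gives 9 > 0. Violating.
Others report (5, 18, 27): truth gives 0; report 18 gives 9 > 0. Violating.
Others report (5, 18, 28): truth gives 0; report 5 gives 22 > 0. Violating.
Others report (5, 5, 5): truth gives 0; no alternative beats it.
Others report (5, 5, 18): truth gives 0; no alternative beats it.
(Checking all 64 profiles: 57 have a profitable deviation, 7 do not.)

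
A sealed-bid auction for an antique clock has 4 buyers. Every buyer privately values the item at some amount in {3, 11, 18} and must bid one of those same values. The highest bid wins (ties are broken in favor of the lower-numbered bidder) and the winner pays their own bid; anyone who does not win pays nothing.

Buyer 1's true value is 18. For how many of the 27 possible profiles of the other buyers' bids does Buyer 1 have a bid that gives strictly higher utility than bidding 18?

8

Others bid (3, 3, 3): truth gives 0; bid 3 gives 15 > 0. Violating.
Others bid (3, 3, 11): truth gives 0; bid 11 gives 7 > 0. Violating.
Others bid (3, 11, 3): truth gives 0; bid 11 gives 7 > 0. Violating.
Others bid (3, 11, 11): truth gives 0; bid 11 gives 7 > 0. Violating.
Others bid (3, 3, 18): truth gives 0; no alternative beats it.
Others bid (3, 11, 18): truth gives 0; no alternative beats it.
(Checking all 27 profiles: 8 have a profitable deviation, 19 do not.)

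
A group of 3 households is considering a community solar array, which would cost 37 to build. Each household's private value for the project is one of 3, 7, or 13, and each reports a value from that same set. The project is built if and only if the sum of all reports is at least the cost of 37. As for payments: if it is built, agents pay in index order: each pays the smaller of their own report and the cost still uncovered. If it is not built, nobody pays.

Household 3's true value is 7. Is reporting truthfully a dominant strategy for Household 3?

Yes

Check each profile of the others' reports and compare truth against every alternative report.
Others report (3, 3): truth gives 0, best alternative gives 0.
Others report (3, 7): truth gives 0, best alternative gives 0.
Others report (3, 13): truth gives 0, best alternative gives 0.
Others report (7, 3): truth gives 0, best alternative gives 0.
Others report (7, 7): truth gives 0, best alternative gives 0.
Others report (7, 13): truth gives 0, best alternative gives 0.
(Remaining 3 profiles checked similarly; truth is weakly best in each.)
In every case the truthful report is at least as good as any alternative, so it is a dominant strategy.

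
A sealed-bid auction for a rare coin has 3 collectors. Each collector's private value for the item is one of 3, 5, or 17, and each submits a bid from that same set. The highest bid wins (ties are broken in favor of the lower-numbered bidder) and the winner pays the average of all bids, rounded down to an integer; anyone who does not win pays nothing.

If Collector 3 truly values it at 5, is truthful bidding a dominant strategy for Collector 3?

Check each profile of the others' bids and compare truth against every alternative bid.
Others bid (3, 3): truth gives 2, best alternative gives 0.
Others bid (3, 5): truth gives 0, best alternative gives 0.
Others bid (3, 17): truth gives 0, best alternative gives 0.
Others bid (5, 3): truth gives 0, best alternative gives 0.
Others bid (5, 5): truth gives 0, best alternative gives 0.
Others bid (5, 17): truth gives 0, best alternative gives 0.
(Remaining 3 profiles checked similarly; truth is weakly best in each.)
In every case the truthful bid is at least as good as any alternative, so it is a dominant strategy.

Yes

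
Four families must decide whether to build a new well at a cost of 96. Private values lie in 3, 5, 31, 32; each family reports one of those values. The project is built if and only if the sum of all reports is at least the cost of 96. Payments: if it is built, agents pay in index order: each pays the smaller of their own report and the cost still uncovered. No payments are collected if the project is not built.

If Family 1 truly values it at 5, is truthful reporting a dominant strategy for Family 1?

Consider the case where Family 2 reports 31, Family 3 reports 31 and Family 4 reports 31.
Truthful report 5: project built, pays 5, utility 5 - 5 = 0.
Report 3 instead: project built, pays 3, utility 5 - 3 = 2.
Since 2 > 0, reporting 3 is strictly better here, so truthful reporting is not dominant.

No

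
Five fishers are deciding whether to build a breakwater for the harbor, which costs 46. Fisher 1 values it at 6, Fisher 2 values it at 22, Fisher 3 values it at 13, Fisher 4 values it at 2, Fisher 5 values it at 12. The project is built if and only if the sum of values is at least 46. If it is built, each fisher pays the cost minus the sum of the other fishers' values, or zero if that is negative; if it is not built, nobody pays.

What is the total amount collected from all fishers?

20

Total value 55 ≥ cost 46, so it is built.
Fisher 1: others sum to 49; max(0, 46 - 49) = 0.
Fisher 2: others sum to 33; max(0, 46 - 33) = 13.
Fisher 3: others sum to 42; max(0, 46 - 42) = 4.
Fisher 4: others sum to 53; max(0, 46 - 53) = 0.
Fisher 5: others sum to 43; max(0, 46 - 43) = 3.
Total collected = 0 + 13 + 4 + 0 + 3 = 20.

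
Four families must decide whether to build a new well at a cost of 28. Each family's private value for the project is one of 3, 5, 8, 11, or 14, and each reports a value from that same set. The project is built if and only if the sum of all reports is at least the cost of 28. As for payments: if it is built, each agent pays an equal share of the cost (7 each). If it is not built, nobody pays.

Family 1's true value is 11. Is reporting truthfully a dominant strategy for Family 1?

No

Consider the case where Family 2 reports 3, Family 3 reports 3 and Family 4 reports 8.
Truthful report 11: project not built, utility 0.
Report 14 instead: project built, pays 7, utility 11 - 7 = 4.
Since 4 > 0, reporting 14 is strictly better here, so truthful reporting is not dominant.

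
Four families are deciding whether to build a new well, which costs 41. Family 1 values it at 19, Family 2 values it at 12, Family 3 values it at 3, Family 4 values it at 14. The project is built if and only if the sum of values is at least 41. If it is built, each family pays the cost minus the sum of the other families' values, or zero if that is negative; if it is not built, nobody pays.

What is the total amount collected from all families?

24

Total value 48 ≥ cost 41, so it is built.
Family 1: others sum to 29; max(0, 41 - 29) = 12.
Family 2: others sum to 36; max(0, 41 - 36) = 5.
Family 3: others sum to 45; max(0, 41 - 45) = 0.
Family 4: others sum to 34; max(0, 41 - 34) = 7.
Total collected = 12 + 5 + 0 + 7 = 24.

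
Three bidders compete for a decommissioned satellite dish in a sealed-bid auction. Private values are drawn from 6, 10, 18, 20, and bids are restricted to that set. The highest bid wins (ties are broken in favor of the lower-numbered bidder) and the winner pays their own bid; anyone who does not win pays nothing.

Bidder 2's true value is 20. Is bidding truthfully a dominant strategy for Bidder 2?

Consider the case where Bidder 1 bids 6 and Bidder 3 bids 6.
Truthful bid 20: wins, pays 20, utility 20 - 20 = 0.
Bid 10 instead: wins, pays 10, utility 20 - 10 = 10.
Since 10 > 0, bidding 10 is strictly better here, so truthful bidding is not dominant.

No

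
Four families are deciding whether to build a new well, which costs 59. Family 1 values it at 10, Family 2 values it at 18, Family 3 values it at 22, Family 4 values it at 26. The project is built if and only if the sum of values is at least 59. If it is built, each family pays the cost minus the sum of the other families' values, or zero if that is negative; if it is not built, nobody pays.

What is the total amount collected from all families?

Total value 76 ≥ cost 59, so it is built.
Family 1: others sum to 66; max(0, 59 - 66) = 0.
Family 2: others sum to 58; max(0, 59 - 58) = 1.
Family 3: others sum to 54; max(0, 59 - 54) = 5.
Family 4: others sum to 50; max(0, 59 - 50) = 9.
Total collected = 0 + 1 + 5 + 9 = 15.

15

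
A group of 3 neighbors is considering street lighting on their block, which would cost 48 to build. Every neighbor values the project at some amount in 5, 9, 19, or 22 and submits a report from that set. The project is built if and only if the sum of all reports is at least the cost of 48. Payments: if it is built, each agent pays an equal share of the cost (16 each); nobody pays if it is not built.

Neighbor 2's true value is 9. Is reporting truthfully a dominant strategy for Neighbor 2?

No

Consider the case where Neighbor 1 reports 19 and Neighbor 3 reports 22.
Truthful report 9: project built, pays 16, utility 9 - 16 = -7.
Report 5 instead: project not built, utility 0.
Since 0 > -7, reporting 5 is strictly better here, so truthful reporting is not dominant.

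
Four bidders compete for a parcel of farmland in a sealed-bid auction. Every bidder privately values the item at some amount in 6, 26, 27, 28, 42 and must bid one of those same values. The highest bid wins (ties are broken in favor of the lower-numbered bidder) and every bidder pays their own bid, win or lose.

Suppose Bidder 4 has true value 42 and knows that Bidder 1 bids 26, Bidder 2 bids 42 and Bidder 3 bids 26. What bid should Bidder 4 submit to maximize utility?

Bid 6: loses but pays 6, utility -6.
Bid 26: loses but pays 26, utility -26.
Bid 27: loses but pays 27, utility -27.
Bid 28: loses but pays 28, utility -28.
Bid 42: loses but pays 42, utility -42.
The best choice is 6 with utility -6.

6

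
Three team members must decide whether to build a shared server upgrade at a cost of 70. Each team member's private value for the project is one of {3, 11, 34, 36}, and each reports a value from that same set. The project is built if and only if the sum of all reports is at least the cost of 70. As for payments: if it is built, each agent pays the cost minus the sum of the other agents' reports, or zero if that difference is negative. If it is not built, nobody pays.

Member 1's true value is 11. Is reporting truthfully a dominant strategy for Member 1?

Check each profile of the others' reports and compare truth against every alternative report.
Others report (34, 36): truth gives 11, best alternative gives 11.
Others report (36, 34): truth gives 11, best alternative gives 11.
Others report (36, 36): truth gives 11, best alternative gives 11.
Others report (34, 34): truth gives 9, best alternative gives 9.
Others report (3, 3): truth gives 0, best alternative gives 0.
Others report (3, 11): truth gives 0, best alternative gives 0.
(Remaining 10 profiles checked similarly; truth is weakly best in each.)
In every case the truthful report is at least as good as any alternative, so it is a dominant strategy.

Yes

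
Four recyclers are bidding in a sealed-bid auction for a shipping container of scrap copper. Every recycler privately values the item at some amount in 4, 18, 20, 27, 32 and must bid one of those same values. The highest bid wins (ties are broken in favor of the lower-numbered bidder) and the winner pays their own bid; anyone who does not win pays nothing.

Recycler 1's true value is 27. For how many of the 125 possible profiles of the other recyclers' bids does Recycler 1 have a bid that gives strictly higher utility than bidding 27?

27

Others bid (4, 4, 4): truth gives 0; bid 4 gives 23 > 0. Violating.
Others bid (4, 4, 18): truth gives 0; bid 18 gives 9 > 0. Violating.
Others bid (4, 4, 20): truth gives 0; bid 20 gives 7 > 0. Violating.
Others bid (4, 18, 4): truth gives 0; bid 18 gives 9 > 0. Violating.
Others bid (4, 4, 27): truth gives 0; no alternative beats it.
Others bid (4, 4, 32): truth gives 0; no alternative beats it.
(Checking all 125 profiles: 27 have a profitable deviation, 98 do not.)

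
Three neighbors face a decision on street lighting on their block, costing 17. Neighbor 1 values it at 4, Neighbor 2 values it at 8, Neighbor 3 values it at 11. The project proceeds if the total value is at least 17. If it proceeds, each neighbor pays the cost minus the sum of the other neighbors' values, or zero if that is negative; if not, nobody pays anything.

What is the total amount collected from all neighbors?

Total value 23 ≥ cost 17, so it is built.
Neighbor 1: others sum to 19; max(0, 17 - 19) = 0.
Neighbor 2: others sum to 15; max(0, 17 - 15) = 2.
Neighbor 3: others sum to 12; max(0, 17 - 12) = 5.
Total collected = 0 + 2 + 5 = 7.

7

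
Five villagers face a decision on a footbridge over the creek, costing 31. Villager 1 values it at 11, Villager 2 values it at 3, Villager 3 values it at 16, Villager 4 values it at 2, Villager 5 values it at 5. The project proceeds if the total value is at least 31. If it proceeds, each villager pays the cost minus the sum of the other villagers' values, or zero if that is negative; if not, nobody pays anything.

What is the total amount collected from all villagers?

15

Total value 37 ≥ cost 31, so it is built.
Villager 1: others sum to 26; max(0, 31 - 26) = 5.
Villager 2: others sum to 34; max(0, 31 - 34) = 0.
Villager 3: others sum to 21; max(0, 31 - 21) = 10.
Villager 4: others sum to 35; max(0, 31 - 35) = 0.
Villager 5: others sum to 32; max(0, 31 - 32) = 0.
Total collected = 5 + 0 + 10 + 0 + 0 = 15.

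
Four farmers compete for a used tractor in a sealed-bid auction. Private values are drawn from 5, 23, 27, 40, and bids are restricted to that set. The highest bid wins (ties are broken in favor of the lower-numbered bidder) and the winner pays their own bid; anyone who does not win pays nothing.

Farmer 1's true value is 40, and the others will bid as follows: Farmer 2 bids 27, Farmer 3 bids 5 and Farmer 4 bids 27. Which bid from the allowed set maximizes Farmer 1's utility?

Bid 5: loses, pays 0, utility 0.
Bid 23: loses, pays 0, utility 0.
Bid 27: wins, pays 27, utility 40 - 27 = 13.
Bid 40: wins, pays 40, utility 40 - 40 = 0.
The best choice is 27 with utility 13.

27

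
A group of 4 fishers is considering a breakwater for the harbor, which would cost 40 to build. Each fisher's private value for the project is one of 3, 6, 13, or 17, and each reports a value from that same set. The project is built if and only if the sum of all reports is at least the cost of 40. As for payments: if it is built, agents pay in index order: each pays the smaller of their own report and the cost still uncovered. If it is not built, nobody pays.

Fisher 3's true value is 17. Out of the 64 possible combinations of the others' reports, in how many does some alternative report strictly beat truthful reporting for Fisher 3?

Others report (3, 13, 13): truth gives 0; report 13 gives 4 > 0. Violating.
Others report (3, 13, 17): truth gives 0; report 13 gives 4 > 0. Violating.
Others report (3, 17, 13): truth gives 0; report 13 gives 4 > 0. Violating.
Others report (3, 17, 17): truth gives 0; report 3 gives 14 > 0. Violating.
Others report (3, 3, 3): truth gives 0; no alternative beats it.
Others report (3, 3, 6): truth gives 0; no alternative beats it.
(Checking all 64 profiles: 33 have a profitable deviation, 31 do not.)

33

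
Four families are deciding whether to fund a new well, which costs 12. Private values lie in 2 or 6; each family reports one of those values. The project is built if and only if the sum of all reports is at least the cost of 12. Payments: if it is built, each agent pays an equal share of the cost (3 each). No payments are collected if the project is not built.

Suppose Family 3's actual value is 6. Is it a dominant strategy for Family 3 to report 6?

Yes

Check each profile of the others' reports and compare truth against every alternative report.
Others report (2, 2, 2): truth gives 3, best alternative gives 0.
Others report (2, 2, 6): truth gives 3, best alternative gives 3.
Others report (2, 6, 2): truth gives 3, best alternative gives 3.
Others report (2, 6, 6): truth gives 3, best alternative gives 3.
Others report (6, 2, 2): truth gives 3, best alternative gives 3.
Others report (6, 2, 6): truth gives 3, best alternative gives 3.
(Remaining 2 profiles checked similarly; truth is weakly best in each.)
In every case the truthful report is at least as good as any alternative, so it is a dominant strategy.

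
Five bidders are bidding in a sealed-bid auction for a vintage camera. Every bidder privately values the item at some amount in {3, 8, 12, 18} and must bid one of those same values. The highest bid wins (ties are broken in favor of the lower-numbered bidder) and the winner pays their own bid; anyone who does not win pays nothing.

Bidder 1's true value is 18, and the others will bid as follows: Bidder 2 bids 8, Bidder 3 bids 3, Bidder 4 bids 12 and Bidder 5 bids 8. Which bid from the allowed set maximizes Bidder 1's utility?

Bid 3: loses, pays 0, utility 0.
Bid 8: loses, pays 0, utility 0.
Bid 12: wins, pays 12, utility 18 - 12 = 6.
Bid 18: wins, pays 18, utility 18 - 18 = 0.
The best choice is 12 with utility 6.

12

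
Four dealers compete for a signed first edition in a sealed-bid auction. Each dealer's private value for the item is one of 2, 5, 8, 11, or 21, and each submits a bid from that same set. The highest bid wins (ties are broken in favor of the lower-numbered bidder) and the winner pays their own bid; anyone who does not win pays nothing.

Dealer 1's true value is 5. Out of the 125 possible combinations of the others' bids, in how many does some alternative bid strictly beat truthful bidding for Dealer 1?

Others bid (2, 2, 2): truth gives 0; bid 2 gives 3 > 0. Violating.
Others bid (2, 2, 5): truth gives 0; no alternative beats it.
Others bid (2, 2, 8): truth gives 0; no alternative beats it.
(Checking all 125 profiles: 1 has a profitable deviation, 124 do not.)

1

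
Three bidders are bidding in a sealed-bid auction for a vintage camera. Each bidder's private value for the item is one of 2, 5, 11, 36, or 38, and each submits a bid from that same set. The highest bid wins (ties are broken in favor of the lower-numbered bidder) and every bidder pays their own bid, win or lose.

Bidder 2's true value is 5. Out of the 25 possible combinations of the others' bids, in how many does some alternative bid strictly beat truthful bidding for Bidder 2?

Others bid (2, 11): truth gives -5; bid 2 gives -2 > -5. Violating.
Others bid (2, 36): truth gives -5; bid 2 gives -2 > -5. Violating.
Others bid (2, 38): truth gives -5; bid 2 gives -2 > -5. Violating.
Others bid (5, 2): truth gives -5; bid 2 gives -2 > -5. Violating.
Others bid (2, 2): truth gives 0; no alternative beats it.
Others bid (2, 5): truth gives 0; no alternative beats it.
(Checking all 25 profiles: 23 have a profitable deviation, 2 do not.)

23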